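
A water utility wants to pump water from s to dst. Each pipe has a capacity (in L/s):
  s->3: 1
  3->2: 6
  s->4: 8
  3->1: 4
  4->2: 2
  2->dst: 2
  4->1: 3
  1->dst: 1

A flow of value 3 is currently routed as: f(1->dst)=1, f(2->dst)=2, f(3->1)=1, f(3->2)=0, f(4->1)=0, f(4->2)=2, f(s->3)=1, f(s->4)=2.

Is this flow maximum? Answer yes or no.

Yes

Residual reachable from s: {1, 2, 3, 4, s}; dst is not reachable.
Saturated cut: 1->dst, 2->dst with total capacity 3 = current flow value. Flow is maximum.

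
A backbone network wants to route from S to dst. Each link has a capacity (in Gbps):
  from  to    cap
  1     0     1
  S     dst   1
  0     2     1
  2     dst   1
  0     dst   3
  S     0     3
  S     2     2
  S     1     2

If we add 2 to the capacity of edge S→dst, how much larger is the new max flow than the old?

Original max flow = 5.
After raising cap(S→dst), augmenting paths through that edge carry 2 more units.
New max flow = 7. Increase = 2.

2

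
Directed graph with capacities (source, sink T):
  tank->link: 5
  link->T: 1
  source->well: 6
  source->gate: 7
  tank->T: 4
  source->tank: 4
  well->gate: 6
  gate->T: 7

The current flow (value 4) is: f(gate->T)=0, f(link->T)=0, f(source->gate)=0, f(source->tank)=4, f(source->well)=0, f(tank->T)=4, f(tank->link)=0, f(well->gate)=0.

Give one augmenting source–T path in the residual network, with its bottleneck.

source->gate->T, bottleneck 7

Residual along source->gate->T: source->gate: 7, gate->T: 7.
Bottleneck = min = 7.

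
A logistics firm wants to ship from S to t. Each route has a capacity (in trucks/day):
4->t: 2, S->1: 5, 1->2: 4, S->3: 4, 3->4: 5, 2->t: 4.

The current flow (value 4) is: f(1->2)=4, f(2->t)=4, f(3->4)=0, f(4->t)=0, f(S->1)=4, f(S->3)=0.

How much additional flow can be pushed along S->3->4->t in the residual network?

Residual capacities along the path: S->3: 4, 3->4: 5, 4->t: 2.
Minimum is 2.

2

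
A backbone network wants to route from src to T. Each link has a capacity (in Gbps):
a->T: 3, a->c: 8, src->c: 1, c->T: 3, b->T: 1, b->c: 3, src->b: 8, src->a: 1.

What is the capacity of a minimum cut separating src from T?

5

Max flow = 5 (via 4 augmenting paths).
In the residual at optimum, the set reachable from src is {b, c, src}.
Cut edges: src->a (cap 1), b->T (cap 1), c->T (cap 3). Sum = 5.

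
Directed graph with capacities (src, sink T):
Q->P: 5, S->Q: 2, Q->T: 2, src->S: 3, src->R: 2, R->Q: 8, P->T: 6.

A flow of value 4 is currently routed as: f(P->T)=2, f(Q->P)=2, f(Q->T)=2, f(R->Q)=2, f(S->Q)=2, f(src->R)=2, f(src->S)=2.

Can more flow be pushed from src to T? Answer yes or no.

Residual reachable from src: {S, src}; T is not reachable.
Saturated cut: src->R, S->Q with total capacity 4 = current flow value. Flow is maximum.

No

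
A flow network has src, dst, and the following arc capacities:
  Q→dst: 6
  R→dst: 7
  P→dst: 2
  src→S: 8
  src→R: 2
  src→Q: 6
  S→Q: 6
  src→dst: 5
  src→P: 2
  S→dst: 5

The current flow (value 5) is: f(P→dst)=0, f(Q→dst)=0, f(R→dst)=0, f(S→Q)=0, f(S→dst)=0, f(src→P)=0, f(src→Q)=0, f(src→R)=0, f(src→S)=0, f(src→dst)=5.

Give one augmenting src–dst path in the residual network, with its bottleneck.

Residual along src→P→dst: src→P: 2, P→dst: 2.
Bottleneck = min = 2.

src→P→dst, bottleneck 2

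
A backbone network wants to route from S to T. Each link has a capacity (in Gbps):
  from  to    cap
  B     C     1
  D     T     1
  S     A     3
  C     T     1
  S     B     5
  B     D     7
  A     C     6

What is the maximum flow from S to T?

2

Augment S->A->C->T: bottleneck 1. Total 1.
Augment S->B->D->T: bottleneck 1. Total 2.
No augmenting path remains in the residual graph.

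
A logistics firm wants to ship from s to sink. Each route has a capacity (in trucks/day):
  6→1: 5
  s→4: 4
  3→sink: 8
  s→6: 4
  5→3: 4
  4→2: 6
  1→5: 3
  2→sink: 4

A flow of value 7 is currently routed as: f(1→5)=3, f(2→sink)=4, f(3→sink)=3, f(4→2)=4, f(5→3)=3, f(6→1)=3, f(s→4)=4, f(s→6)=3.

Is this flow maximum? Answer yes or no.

Yes

Residual reachable from s: {1, 6, s}; sink is not reachable.
Saturated cut: 1→5, s→4 with total capacity 7 = current flow value. Flow is maximum.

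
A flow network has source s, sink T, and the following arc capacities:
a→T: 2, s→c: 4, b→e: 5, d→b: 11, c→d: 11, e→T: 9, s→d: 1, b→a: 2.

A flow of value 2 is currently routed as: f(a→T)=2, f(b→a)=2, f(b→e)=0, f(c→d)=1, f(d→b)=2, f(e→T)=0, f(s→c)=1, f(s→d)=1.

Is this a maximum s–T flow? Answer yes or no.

Residual path s→c→d→b→e→T has bottleneck 3 > 0.
Pushing 3 along it raises the flow to 5, so the given flow is not maximum.

No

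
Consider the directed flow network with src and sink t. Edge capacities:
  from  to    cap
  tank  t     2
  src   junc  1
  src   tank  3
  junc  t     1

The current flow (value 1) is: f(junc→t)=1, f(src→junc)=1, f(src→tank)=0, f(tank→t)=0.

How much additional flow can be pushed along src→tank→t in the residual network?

2

Residual capacities along the path: src→tank: 3, tank→t: 2.
Minimum is 2.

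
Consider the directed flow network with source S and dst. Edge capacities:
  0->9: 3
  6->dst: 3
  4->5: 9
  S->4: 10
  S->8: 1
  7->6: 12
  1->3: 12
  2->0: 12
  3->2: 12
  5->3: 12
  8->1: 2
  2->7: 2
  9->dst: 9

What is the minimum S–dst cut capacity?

5

Max flow = 5 (via 2 augmenting paths).
In the residual at optimum, the set reachable from S is {0, 1, 2, 3, 4, 5, 8, S}.
Cut edges: 0->9 (cap 3), 2->7 (cap 2). Sum = 5.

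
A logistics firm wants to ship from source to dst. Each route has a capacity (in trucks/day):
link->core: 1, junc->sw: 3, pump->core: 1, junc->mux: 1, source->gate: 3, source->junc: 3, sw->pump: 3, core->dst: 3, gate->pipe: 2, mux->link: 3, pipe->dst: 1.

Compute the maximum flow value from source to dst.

Augment source->gate->pipe->dst: bottleneck 1. Total 1.
Augment source->junc->sw->pump->core->dst: bottleneck 1. Total 2.
Augment source->junc->mux->link->core->dst: bottleneck 1. Total 3.
No augmenting path remains in the residual graph.

3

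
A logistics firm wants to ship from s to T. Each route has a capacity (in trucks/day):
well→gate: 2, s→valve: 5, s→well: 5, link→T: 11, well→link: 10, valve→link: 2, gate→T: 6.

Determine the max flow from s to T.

7

Augment s→well→gate→T: bottleneck 2. Total 2.
Augment s→well→link→T: bottleneck 3. Total 5.
Augment s→valve→link→T: bottleneck 2. Total 7.
No augmenting path remains in the residual graph.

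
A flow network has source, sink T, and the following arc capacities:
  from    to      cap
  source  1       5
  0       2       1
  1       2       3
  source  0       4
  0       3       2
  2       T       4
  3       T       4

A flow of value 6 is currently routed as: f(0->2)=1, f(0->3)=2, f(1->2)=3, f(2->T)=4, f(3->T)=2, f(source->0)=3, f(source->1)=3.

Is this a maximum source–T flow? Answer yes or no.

Residual reachable from source: {0, 1, source}; T is not reachable.
Saturated cut: 0->3, 0->2, 1->2 with total capacity 6 = current flow value. Flow is maximum.

Yes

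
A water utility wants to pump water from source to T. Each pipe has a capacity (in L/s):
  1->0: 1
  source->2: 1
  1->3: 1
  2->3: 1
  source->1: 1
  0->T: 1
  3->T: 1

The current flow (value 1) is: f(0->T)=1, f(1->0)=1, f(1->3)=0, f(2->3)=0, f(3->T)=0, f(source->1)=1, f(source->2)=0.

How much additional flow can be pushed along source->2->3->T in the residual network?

1

Residual capacities along the path: source->2: 1, 2->3: 1, 3->T: 1.
Minimum is 1.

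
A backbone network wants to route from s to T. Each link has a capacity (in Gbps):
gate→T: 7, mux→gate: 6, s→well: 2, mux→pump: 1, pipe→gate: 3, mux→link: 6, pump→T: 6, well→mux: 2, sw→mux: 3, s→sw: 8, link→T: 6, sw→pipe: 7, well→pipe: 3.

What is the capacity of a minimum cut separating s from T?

Max flow = 8 (via 4 augmenting paths).
In the residual at optimum, the set reachable from s is {pipe, s, sw}.
Cut edges: s→well (cap 2), sw→mux (cap 3), pipe→gate (cap 3). Sum = 8.

8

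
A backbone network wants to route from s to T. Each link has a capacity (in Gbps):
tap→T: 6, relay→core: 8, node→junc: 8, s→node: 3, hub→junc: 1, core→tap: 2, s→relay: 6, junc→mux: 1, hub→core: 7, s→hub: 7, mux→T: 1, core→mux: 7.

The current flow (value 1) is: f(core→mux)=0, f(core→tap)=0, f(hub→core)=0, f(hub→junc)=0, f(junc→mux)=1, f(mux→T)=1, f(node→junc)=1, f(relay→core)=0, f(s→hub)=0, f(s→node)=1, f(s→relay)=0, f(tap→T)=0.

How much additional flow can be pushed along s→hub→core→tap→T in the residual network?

Residual capacities along the path: s→hub: 7, hub→core: 7, core→tap: 2, tap→T: 6.
Minimum is 2.

2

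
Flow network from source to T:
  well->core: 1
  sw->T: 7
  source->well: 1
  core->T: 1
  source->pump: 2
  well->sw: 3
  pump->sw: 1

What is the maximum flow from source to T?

2

Augment source->pump->sw->T: bottleneck 1. Total 1.
Augment source->well->sw->T: bottleneck 1. Total 2.
No augmenting path remains in the residual graph.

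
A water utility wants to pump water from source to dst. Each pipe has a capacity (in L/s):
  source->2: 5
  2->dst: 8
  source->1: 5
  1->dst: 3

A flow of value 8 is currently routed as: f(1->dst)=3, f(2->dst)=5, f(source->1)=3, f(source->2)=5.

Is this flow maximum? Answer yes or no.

Yes

Residual reachable from source: {1, source}; dst is not reachable.
Saturated cut: source->2, 1->dst with total capacity 8 = current flow value. Flow is maximum.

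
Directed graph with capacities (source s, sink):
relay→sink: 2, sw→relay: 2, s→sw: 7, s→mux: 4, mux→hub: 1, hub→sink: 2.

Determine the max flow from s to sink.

3

Augment s→mux→hub→sink: bottleneck 1. Total 1.
Augment s→sw→relay→sink: bottleneck 2. Total 3.
No augmenting path remains in the residual graph.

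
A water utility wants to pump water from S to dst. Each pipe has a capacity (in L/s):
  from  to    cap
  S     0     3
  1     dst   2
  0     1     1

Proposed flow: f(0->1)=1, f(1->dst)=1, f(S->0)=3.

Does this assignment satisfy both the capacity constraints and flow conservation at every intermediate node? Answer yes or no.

No

Conservation fails at 0: inflow 3 ≠ outflow 1.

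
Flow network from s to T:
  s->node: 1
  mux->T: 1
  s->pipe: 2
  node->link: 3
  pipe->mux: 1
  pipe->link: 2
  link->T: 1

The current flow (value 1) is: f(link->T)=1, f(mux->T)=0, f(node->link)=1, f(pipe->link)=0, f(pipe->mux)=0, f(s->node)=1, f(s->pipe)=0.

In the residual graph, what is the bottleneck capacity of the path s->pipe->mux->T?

Residual capacities along the path: s->pipe: 2, pipe->mux: 1, mux->T: 1.
Minimum is 1.

1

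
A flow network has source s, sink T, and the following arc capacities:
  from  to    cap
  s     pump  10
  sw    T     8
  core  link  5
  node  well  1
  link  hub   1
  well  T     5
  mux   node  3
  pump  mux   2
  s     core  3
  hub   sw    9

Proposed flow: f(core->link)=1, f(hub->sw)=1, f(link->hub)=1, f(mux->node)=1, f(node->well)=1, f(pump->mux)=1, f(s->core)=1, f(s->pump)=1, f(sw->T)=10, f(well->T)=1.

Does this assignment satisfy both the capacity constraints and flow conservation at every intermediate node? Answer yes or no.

No

Capacity violated on sw->T: flow 10 > capacity 8.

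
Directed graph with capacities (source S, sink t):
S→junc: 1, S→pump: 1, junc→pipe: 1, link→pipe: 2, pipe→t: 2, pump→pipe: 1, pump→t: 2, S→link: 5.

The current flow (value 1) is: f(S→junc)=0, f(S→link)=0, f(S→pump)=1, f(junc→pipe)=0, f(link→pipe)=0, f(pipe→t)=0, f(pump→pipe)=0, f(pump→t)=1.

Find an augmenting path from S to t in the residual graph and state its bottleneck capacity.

S→link→pipe→t, bottleneck 2

Residual along S→link→pipe→t: S→link: 5, link→pipe: 2, pipe→t: 2.
Bottleneck = min = 2.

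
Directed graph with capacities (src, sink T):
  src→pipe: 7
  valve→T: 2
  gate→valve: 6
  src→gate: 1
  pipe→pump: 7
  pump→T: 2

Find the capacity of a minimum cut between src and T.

Max flow = 3 (via 2 augmenting paths).
In the residual at optimum, the set reachable from src is {pipe, pump, src}.
Cut edges: src→gate (cap 1), pump→T (cap 2). Sum = 3.

3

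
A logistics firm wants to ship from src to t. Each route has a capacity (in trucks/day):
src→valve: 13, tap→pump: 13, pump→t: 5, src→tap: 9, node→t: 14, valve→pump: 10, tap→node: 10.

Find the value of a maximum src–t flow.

Augment src→tap→node→t: bottleneck 9. Total 9.
Augment src→valve→pump→t: bottleneck 5. Total 14.
No augmenting path remains in the residual graph.

14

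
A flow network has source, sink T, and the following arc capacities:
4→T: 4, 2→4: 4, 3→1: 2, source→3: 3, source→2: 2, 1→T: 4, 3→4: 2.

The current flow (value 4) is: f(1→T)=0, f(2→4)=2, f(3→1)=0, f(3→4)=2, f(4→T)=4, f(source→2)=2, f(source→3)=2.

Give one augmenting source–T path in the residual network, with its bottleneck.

source→3→1→T, bottleneck 1

Residual along source→3→1→T: source→3: 1, 3→1: 2, 1→T: 4.
Bottleneck = min = 1.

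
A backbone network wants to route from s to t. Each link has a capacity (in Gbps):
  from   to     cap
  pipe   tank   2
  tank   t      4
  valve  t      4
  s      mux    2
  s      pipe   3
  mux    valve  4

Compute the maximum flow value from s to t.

Augment s->pipe->tank->t: bottleneck 2. Total 2.
Augment s->mux->valve->t: bottleneck 2. Total 4.
No augmenting path remains in the residual graph.

4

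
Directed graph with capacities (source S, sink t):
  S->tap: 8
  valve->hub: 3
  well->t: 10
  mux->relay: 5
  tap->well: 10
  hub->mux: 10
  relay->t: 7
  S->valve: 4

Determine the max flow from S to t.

11

Augment S->tap->well->t: bottleneck 8. Total 8.
Augment S->valve->hub->mux->relay->t: bottleneck 3. Total 11.
No augmenting path remains in the residual graph.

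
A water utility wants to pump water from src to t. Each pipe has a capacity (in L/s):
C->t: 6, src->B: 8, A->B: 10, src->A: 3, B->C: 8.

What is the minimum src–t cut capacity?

Max flow = 6 (via 1 augmenting path).
In the residual at optimum, the set reachable from src is {A, B, C, src}.
Cut edges: C->t (cap 6). Sum = 6.

6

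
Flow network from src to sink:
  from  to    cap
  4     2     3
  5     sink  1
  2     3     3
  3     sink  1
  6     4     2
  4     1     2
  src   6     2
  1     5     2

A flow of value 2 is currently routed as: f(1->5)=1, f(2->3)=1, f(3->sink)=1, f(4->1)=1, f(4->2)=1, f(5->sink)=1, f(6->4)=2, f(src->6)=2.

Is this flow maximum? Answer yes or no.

Yes

Residual reachable from src: {src}; sink is not reachable.
Saturated cut: src->6 with total capacity 2 = current flow value. Flow is maximum.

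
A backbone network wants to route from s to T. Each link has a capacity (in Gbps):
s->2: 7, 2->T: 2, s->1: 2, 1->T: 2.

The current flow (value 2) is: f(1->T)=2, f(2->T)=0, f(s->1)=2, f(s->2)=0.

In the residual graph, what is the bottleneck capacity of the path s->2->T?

Residual capacities along the path: s->2: 7, 2->T: 2.
Minimum is 2.

2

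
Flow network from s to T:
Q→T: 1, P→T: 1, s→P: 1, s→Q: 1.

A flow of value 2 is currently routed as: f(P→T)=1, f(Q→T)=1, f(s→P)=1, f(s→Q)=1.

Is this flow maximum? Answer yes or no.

Residual reachable from s: {s}; T is not reachable.
Saturated cut: s→P, s→Q with total capacity 2 = current flow value. Flow is maximum.

Yes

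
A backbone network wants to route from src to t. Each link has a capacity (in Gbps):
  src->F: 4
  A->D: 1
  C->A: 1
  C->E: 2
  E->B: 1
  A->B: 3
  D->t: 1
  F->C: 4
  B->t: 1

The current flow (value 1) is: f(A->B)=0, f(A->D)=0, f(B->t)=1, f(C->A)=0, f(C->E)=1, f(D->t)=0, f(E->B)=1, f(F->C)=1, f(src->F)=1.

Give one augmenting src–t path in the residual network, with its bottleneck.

src->F->C->A->D->t, bottleneck 1

Residual along src->F->C->A->D->t: src->F: 3, F->C: 3, C->A: 1, A->D: 1, D->t: 1.
Bottleneck = min = 1.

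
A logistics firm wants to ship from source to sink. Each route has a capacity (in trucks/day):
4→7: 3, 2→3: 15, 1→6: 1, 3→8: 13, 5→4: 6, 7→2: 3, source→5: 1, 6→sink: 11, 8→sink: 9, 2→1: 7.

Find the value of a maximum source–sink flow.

Augment source→5→4→7→2→3→8→sink: bottleneck 1. Total 1.
No augmenting path remains in the residual graph.

1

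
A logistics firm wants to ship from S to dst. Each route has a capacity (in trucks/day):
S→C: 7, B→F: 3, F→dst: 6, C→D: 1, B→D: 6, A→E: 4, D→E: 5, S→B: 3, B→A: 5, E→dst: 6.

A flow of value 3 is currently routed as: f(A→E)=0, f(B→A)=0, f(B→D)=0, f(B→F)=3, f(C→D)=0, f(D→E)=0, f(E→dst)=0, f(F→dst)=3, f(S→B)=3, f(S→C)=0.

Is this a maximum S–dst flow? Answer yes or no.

No

Residual path S→C→D→E→dst has bottleneck 1 > 0.
Pushing 1 along it raises the flow to 4, so the given flow is not maximum.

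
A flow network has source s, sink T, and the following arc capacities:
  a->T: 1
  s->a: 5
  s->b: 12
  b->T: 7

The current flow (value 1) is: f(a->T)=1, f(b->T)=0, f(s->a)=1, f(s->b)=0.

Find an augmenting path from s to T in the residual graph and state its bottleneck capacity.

Residual along s->b->T: s->b: 12, b->T: 7.
Bottleneck = min = 7.

s->b->T, bottleneck 7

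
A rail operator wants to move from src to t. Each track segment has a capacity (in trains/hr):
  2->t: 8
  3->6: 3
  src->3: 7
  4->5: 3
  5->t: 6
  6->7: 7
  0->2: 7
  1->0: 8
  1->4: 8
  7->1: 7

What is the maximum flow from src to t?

Augment src->3->6->7->1->0->2->t: bottleneck 3. Total 3.
No augmenting path remains in the residual graph.

3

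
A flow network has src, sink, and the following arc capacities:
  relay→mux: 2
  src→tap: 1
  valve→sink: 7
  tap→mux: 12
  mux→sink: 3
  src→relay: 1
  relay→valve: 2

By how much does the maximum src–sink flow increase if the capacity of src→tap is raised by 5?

Original max flow = 2.
After raising cap(src→tap), augmenting paths through that edge carry 2 more units.
New max flow = 4. Increase = 2.

2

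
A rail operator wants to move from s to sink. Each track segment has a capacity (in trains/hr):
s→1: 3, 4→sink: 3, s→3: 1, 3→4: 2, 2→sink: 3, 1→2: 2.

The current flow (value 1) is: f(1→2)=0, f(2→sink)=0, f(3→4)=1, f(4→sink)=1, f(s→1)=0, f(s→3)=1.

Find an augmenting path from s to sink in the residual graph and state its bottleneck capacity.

s→1→2→sink, bottleneck 2

Residual along s→1→2→sink: s→1: 3, 1→2: 2, 2→sink: 3.
Bottleneck = min = 2.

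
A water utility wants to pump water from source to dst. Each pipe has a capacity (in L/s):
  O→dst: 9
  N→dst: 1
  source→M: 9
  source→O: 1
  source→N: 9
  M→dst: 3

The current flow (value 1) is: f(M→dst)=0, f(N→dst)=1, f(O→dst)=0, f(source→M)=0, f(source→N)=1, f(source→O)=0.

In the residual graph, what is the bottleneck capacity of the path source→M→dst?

3

Residual capacities along the path: source→M: 9, M→dst: 3.
Minimum is 3.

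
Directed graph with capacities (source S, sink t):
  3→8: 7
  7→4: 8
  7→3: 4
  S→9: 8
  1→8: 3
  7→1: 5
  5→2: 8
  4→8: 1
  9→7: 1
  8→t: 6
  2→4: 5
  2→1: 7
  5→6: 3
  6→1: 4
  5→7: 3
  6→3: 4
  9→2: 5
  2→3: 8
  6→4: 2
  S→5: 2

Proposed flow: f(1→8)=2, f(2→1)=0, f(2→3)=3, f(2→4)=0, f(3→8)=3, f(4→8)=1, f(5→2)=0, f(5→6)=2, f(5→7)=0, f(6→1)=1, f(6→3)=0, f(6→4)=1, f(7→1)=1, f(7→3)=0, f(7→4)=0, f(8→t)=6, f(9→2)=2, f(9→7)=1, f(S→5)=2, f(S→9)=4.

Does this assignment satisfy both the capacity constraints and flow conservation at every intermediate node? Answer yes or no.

No

Conservation fails at 9: inflow 4 ≠ outflow 3.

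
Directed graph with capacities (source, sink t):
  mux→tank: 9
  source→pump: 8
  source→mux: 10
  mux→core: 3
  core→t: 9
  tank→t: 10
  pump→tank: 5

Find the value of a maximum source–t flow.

Augment source→mux→core→t: bottleneck 3. Total 3.
Augment source→mux→tank→t: bottleneck 7. Total 10.
Augment source→pump→tank→t: bottleneck 3. Total 13.
No augmenting path remains in the residual graph.

13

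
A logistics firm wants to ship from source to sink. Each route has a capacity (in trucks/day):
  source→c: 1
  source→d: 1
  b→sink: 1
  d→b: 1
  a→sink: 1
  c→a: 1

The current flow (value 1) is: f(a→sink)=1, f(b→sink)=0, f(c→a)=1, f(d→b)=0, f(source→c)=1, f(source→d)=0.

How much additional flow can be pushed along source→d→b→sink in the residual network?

Residual capacities along the path: source→d: 1, d→b: 1, b→sink: 1.
Minimum is 1.

1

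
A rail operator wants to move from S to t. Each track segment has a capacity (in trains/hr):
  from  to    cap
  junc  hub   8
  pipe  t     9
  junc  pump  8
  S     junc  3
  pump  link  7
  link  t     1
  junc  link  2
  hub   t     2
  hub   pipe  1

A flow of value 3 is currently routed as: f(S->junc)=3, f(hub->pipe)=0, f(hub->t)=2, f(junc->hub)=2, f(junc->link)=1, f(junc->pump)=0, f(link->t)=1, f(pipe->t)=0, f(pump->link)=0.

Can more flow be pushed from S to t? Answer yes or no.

No

Residual reachable from S: {S}; t is not reachable.
Saturated cut: S->junc with total capacity 3 = current flow value. Flow is maximum.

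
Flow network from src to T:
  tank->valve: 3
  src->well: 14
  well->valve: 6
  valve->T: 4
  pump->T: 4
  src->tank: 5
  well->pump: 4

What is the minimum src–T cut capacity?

Max flow = 8 (via 3 augmenting paths).
In the residual at optimum, the set reachable from src is {src, tank, valve, well}.
Cut edges: well->pump (cap 4), valve->T (cap 4). Sum = 8.

8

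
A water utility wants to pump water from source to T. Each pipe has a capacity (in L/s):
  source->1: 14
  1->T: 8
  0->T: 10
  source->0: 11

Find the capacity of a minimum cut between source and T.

18

Max flow = 18 (via 2 augmenting paths).
In the residual at optimum, the set reachable from source is {0, 1, source}.
Cut edges: 1->T (cap 8), 0->T (cap 10). Sum = 18.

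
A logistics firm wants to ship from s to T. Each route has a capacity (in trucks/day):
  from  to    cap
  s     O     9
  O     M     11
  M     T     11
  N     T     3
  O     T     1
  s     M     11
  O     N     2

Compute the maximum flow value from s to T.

Augment s→O→T: bottleneck 1. Total 1.
Augment s→M→T: bottleneck 11. Total 12.
Augment s→O→N→T: bottleneck 2. Total 14.
No augmenting path remains in the residual graph.

14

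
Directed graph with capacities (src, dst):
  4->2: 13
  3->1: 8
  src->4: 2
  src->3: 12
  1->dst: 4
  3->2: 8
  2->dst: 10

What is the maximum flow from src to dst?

14

Augment src->3->1->dst: bottleneck 4. Total 4.
Augment src->3->2->dst: bottleneck 8. Total 12.
Augment src->4->2->dst: bottleneck 2. Total 14.
No augmenting path remains in the residual graph.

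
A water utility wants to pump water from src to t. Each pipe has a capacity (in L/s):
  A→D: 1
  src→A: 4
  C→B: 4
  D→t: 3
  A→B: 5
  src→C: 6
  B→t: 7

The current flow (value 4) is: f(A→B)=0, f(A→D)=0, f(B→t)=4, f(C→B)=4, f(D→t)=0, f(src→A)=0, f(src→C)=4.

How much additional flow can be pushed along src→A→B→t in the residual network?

Residual capacities along the path: src→A: 4, A→B: 5, B→t: 3.
Minimum is 3.

3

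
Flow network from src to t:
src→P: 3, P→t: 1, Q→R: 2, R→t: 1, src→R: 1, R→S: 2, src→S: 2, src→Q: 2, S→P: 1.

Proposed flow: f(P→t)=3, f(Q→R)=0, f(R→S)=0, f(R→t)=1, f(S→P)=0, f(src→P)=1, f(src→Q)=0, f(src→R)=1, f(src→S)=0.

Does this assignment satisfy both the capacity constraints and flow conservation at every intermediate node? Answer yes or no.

No

Capacity violated on P→t: flow 3 > capacity 1.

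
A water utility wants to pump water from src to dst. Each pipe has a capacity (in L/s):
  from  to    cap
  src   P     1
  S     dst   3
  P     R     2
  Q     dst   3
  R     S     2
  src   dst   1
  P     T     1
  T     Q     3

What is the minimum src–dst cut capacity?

Max flow = 2 (via 2 augmenting paths).
In the residual at optimum, the set reachable from src is {src}.
Cut edges: src→P (cap 1), src→dst (cap 1). Sum = 2.

2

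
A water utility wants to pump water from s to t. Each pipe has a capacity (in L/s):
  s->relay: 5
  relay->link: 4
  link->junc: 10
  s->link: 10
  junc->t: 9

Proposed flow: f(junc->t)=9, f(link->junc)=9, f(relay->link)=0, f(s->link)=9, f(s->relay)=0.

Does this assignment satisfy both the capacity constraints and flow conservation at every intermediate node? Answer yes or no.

Yes

Every edge has 0 ≤ f(e) ≤ cap(e).
At each intermediate node, inflow equals outflow.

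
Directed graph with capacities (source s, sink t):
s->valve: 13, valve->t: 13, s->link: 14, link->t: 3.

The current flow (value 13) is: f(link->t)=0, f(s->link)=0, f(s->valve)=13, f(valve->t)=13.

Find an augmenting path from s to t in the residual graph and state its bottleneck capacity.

s->link->t, bottleneck 3

Residual along s->link->t: s->link: 14, link->t: 3.
Bottleneck = min = 3.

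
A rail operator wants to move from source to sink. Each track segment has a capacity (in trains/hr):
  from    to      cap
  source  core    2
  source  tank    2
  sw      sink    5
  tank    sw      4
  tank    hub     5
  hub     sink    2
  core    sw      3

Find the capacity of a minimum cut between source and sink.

4

Max flow = 4 (via 2 augmenting paths).
In the residual at optimum, the set reachable from source is {source}.
Cut edges: source→tank (cap 2), source→core (cap 2). Sum = 4.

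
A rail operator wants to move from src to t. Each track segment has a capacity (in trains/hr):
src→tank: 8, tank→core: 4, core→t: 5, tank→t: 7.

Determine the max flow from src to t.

Augment src→tank→t: bottleneck 7. Total 7.
Augment src→tank→core→t: bottleneck 1. Total 8.
No augmenting path remains in the residual graph.

8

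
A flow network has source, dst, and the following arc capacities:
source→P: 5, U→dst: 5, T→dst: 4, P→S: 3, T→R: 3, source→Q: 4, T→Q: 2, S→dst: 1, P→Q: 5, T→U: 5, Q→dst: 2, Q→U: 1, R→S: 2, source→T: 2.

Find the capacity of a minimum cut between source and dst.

Max flow = 6 (via 4 augmenting paths).
In the residual at optimum, the set reachable from source is {P, Q, S, source}.
Cut edges: source→T (cap 2), Q→U (cap 1), Q→dst (cap 2), S→dst (cap 1). Sum = 6.

6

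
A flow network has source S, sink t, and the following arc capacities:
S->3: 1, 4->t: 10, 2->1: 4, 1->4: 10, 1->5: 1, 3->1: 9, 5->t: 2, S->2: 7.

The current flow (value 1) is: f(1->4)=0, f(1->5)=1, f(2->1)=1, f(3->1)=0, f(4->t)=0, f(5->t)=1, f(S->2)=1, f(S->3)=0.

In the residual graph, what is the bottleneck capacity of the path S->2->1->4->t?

Residual capacities along the path: S->2: 6, 2->1: 3, 1->4: 10, 4->t: 10.
Minimum is 3.

3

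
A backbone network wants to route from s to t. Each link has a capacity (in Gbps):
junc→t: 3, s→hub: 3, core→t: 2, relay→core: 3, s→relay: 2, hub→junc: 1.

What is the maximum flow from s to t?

Augment s→hub→junc→t: bottleneck 1. Total 1.
Augment s→relay→core→t: bottleneck 2. Total 3.
No augmenting path remains in the residual graph.

3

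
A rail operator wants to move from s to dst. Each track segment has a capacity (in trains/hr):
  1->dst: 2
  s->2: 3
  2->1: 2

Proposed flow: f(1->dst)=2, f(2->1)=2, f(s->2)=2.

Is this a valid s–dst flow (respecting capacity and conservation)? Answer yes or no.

Yes

Every edge has 0 ≤ f(e) ≤ cap(e).
At each intermediate node, inflow equals outflow.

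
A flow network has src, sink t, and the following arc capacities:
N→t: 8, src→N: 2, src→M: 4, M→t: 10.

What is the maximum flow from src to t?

6

Augment src→N→t: bottleneck 2. Total 2.
Augment src→M→t: bottleneck 4. Total 6.
No augmenting path remains in the residual graph.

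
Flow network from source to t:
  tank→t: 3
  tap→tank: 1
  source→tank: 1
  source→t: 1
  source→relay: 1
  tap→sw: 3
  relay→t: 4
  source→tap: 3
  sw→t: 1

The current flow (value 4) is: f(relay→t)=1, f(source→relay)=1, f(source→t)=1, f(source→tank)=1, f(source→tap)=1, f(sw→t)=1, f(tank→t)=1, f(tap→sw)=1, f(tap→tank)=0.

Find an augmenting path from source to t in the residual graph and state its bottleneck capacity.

Residual along source→tap→tank→t: source→tap: 2, tap→tank: 1, tank→t: 2.
Bottleneck = min = 1.

source→tap→tank→t, bottleneck 1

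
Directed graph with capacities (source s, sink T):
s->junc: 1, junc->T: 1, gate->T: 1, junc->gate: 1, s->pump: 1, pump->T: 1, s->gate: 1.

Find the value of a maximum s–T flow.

Augment s->pump->T: bottleneck 1. Total 1.
Augment s->junc->T: bottleneck 1. Total 2.
Augment s->gate->T: bottleneck 1. Total 3.
No augmenting path remains in the residual graph.

3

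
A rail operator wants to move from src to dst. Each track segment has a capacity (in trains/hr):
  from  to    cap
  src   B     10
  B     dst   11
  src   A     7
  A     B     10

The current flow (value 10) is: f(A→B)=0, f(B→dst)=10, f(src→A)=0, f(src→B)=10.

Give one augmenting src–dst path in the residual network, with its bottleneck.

Residual along src→A→B→dst: src→A: 7, A→B: 10, B→dst: 1.
Bottleneck = min = 1.

src→A→B→dst, bottleneck 1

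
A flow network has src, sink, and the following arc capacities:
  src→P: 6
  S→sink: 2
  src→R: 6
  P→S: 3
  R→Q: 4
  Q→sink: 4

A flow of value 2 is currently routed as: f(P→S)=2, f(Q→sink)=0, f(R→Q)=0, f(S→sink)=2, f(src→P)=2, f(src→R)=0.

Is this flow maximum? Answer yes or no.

No

Residual path src→R→Q→sink has bottleneck 4 > 0.
Pushing 4 along it raises the flow to 6, so the given flow is not maximum.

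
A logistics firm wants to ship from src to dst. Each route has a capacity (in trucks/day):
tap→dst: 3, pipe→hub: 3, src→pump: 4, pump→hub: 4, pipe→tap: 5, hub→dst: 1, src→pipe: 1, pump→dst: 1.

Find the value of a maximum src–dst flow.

Augment src→pump→dst: bottleneck 1. Total 1.
Augment src→pipe→tap→dst: bottleneck 1. Total 2.
Augment src→pump→hub→dst: bottleneck 1. Total 3.
No augmenting path remains in the residual graph.

3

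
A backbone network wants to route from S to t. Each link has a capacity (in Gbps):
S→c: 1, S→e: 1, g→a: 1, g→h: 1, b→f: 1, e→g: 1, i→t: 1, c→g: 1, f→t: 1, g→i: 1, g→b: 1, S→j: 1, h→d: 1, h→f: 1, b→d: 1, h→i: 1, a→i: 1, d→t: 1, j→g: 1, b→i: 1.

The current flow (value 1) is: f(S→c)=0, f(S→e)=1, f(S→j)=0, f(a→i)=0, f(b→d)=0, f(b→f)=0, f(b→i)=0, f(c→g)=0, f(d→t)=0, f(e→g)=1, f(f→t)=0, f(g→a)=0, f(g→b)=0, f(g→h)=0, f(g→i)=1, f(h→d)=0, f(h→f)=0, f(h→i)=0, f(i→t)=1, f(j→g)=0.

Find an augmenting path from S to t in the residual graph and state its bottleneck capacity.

Residual along S→j→g→h→d→t: S→j: 1, j→g: 1, g→h: 1, h→d: 1, d→t: 1.
Bottleneck = min = 1.

S→j→g→h→d→t, bottleneck 1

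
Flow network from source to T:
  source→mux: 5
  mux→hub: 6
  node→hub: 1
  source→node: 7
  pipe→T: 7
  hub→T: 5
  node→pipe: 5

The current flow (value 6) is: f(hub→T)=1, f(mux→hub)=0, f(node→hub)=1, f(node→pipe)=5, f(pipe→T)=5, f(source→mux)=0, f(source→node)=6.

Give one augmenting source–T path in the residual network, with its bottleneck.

Residual along source→mux→hub→T: source→mux: 5, mux→hub: 6, hub→T: 4.
Bottleneck = min = 4.

source→mux→hub→T, bottleneck 4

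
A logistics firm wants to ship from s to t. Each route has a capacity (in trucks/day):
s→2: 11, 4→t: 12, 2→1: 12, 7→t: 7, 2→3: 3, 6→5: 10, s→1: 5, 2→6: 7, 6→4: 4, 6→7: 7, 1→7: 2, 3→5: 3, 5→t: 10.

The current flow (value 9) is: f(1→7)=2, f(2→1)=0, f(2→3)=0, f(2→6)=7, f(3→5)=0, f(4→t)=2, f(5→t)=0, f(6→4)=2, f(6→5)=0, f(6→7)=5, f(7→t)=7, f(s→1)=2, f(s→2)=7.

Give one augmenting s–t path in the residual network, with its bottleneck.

s→2→3→5→t, bottleneck 3

Residual along s→2→3→5→t: s→2: 4, 2→3: 3, 3→5: 3, 5→t: 10.
Bottleneck = min = 3.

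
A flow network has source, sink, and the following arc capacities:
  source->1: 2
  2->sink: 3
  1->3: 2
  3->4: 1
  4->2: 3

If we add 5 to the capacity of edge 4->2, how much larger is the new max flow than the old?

Original max flow = 1.
Edge 4->2 does not cross the min cut (source side {1, 3, source}), so extra capacity there cannot help.
New max flow = 1. Increase = 0.

0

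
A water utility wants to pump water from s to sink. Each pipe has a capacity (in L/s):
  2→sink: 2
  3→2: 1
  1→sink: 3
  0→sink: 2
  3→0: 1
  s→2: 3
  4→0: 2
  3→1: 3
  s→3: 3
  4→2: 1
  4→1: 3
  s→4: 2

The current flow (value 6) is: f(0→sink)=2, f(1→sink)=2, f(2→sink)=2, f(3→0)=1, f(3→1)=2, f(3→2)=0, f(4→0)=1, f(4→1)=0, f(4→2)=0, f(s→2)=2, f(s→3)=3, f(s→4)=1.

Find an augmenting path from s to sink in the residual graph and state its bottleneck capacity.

s→4→1→sink, bottleneck 1

Residual along s→4→1→sink: s→4: 1, 4→1: 3, 1→sink: 1.
Bottleneck = min = 1.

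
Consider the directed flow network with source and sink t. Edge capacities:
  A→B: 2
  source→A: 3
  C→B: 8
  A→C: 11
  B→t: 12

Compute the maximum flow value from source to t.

3

Augment source→A→B→t: bottleneck 2. Total 2.
Augment source→A→C→B→t: bottleneck 1. Total 3.
No augmenting path remains in the residual graph.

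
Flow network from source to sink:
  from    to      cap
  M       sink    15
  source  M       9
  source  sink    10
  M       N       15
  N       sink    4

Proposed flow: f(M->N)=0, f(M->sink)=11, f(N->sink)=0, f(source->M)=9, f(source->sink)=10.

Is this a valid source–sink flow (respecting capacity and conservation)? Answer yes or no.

Conservation fails at M: inflow 9 ≠ outflow 11.

No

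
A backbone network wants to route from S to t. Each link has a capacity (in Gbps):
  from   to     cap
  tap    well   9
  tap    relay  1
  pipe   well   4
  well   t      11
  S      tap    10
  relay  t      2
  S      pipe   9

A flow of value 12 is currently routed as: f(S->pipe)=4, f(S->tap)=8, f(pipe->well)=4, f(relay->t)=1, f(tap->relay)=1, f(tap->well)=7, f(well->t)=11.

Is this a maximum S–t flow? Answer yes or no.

Residual reachable from S: {S, pipe, tap, well}; t is not reachable.
Saturated cut: tap->relay, well->t with total capacity 12 = current flow value. Flow is maximum.

Yes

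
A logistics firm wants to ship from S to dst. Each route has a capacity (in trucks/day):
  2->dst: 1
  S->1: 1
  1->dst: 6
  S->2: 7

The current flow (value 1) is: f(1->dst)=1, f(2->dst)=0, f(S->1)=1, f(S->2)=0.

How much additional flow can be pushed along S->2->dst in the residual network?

Residual capacities along the path: S->2: 7, 2->dst: 1.
Minimum is 1.

1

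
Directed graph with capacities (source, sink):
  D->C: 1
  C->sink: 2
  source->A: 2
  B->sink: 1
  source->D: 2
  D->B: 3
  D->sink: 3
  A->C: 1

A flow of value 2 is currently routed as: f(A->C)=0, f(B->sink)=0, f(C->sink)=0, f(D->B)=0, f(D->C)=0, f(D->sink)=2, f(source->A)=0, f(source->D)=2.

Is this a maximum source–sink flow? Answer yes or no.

Residual path source->A->C->sink has bottleneck 1 > 0.
Pushing 1 along it raises the flow to 3, so the given flow is not maximum.

No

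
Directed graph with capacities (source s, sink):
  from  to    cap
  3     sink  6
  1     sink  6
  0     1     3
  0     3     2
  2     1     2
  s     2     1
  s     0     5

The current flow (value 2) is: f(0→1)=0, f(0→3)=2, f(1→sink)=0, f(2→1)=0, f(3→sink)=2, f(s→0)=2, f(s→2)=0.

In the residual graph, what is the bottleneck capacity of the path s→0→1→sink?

Residual capacities along the path: s→0: 3, 0→1: 3, 1→sink: 6.
Minimum is 3.

3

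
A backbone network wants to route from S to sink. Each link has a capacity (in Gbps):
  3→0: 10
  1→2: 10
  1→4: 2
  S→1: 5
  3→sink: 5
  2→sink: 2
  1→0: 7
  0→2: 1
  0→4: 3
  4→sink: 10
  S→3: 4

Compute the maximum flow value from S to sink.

9

Augment S→3→sink: bottleneck 4. Total 4.
Augment S→1→2→sink: bottleneck 2. Total 6.
Augment S→1→4→sink: bottleneck 2. Total 8.
Augment S→1→0→4→sink: bottleneck 1. Total 9.
No augmenting path remains in the residual graph.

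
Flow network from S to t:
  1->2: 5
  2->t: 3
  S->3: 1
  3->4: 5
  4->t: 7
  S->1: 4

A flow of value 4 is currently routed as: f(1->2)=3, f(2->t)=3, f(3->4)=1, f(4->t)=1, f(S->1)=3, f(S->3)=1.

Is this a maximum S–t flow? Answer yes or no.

Yes

Residual reachable from S: {1, 2, S}; t is not reachable.
Saturated cut: S->3, 2->t with total capacity 4 = current flow value. Flow is maximum.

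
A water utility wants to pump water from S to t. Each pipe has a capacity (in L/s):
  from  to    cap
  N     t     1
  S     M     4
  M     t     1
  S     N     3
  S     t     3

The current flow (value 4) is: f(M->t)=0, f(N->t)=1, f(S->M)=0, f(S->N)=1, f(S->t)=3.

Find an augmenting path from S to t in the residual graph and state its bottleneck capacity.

S->M->t, bottleneck 1

Residual along S->M->t: S->M: 4, M->t: 1.
Bottleneck = min = 1.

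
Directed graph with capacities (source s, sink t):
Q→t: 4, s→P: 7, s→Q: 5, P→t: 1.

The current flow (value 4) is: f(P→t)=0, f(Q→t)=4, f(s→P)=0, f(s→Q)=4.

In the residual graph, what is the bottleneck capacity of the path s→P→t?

Residual capacities along the path: s→P: 7, P→t: 1.
Minimum is 1.

1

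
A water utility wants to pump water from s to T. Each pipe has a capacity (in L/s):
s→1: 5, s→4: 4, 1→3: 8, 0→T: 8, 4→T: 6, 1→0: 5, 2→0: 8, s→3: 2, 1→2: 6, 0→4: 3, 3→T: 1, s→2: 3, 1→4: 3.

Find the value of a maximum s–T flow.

Augment s→3→T: bottleneck 1. Total 1.
Augment s→4→T: bottleneck 4. Total 5.
Augment s→1→0→T: bottleneck 5. Total 10.
Augment s→2→0→T: bottleneck 3. Total 13.
No augmenting path remains in the residual graph.

13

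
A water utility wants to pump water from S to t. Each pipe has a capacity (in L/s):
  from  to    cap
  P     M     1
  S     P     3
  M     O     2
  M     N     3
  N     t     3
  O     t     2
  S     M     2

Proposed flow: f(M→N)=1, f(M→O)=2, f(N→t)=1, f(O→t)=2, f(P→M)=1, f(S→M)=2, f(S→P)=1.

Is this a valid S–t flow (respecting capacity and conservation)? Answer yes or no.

Every edge has 0 ≤ f(e) ≤ cap(e).
At each intermediate node, inflow equals outflow.

Yes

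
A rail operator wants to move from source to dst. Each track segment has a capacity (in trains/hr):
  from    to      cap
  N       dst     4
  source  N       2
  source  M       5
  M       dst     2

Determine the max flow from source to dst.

Augment source→N→dst: bottleneck 2. Total 2.
Augment source→M→dst: bottleneck 2. Total 4.
No augmenting path remains in the residual graph.

4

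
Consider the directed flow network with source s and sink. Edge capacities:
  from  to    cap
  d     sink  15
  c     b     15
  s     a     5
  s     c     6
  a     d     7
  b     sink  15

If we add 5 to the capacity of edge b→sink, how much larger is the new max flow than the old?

0

Original max flow = 11.
Edge b→sink does not cross the min cut (source side {s}), so extra capacity there cannot help.
New max flow = 11. Increase = 0.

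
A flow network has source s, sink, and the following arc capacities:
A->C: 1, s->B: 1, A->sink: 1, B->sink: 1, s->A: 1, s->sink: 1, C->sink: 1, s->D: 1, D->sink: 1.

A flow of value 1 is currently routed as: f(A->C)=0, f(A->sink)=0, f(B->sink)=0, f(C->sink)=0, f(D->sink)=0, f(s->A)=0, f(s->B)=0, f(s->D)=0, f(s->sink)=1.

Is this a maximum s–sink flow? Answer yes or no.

Residual path s->A->sink has bottleneck 1 > 0.
Pushing 1 along it raises the flow to 2, so the given flow is not maximum.

No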